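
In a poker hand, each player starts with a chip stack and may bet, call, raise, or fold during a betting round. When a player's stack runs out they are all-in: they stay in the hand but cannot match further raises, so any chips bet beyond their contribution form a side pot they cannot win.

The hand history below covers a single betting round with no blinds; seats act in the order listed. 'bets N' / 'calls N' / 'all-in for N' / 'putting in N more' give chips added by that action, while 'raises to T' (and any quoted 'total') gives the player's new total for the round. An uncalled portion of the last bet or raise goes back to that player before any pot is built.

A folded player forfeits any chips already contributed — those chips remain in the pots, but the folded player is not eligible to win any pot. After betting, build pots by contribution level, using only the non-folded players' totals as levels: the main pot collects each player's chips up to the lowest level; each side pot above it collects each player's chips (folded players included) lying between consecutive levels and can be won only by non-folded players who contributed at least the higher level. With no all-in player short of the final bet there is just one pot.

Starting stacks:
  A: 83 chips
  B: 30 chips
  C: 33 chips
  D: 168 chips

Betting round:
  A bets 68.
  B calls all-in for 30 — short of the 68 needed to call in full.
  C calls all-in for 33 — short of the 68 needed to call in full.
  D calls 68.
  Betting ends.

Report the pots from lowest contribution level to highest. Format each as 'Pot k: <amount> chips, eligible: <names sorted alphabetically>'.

Pot 1: 120 chips, eligible: A, B, C, D
Pot 2: 9 chips, eligible: A, C, D
Pot 3: 70 chips, eligible: A, D

Derivation:
Contributions: A=68, B=30, C=33, D=68
Pot levels (distinct totals of non-folded players): 30, 33, 68
Layer 1-30: 30 each from A, B, C, D = 30*4 = 120 chips; eligible A, B, C, D
Layer 31-33: 3 each from A, C, D = 3*3 = 9 chips; eligible A, C, D
Layer 34-68: 35 each from A, D = 35*2 = 70 chips; eligible A, D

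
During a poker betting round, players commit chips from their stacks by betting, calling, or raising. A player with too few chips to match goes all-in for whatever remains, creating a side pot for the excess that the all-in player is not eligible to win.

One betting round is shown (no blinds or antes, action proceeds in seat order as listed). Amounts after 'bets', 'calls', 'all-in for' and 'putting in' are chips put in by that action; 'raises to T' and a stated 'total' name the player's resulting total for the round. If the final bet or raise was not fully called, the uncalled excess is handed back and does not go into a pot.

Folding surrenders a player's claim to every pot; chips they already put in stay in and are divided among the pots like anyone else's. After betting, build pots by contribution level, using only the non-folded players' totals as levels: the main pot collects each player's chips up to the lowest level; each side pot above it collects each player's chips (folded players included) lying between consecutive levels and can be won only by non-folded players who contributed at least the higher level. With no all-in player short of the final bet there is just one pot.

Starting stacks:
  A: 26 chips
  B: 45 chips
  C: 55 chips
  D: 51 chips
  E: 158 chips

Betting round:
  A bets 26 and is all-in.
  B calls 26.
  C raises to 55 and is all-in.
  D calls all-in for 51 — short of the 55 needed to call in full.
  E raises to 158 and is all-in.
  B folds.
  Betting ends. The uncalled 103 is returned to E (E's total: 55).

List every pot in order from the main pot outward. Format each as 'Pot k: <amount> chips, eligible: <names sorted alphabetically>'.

Contributions (after 103 returned to E): A=26, B=26, C=55, D=51, E=55
Folded: B
Pot levels (distinct totals of non-folded players): 26, 51, 55
Layer 1-26: 26 each from A, B, C, D, E = 26*5 = 130 chips; eligible A, C, D, E
Layer 27-51: 25 each from C, D, E = 25*3 = 75 chips; eligible C, D, E
Layer 52-55: 4 each from C, E = 4*2 = 8 chips; eligible C, E

Pot 1: 130 chips, eligible: A, C, D, E
Pot 2: 75 chips, eligible: C, D, E
Pot 3: 8 chips, eligible: C, E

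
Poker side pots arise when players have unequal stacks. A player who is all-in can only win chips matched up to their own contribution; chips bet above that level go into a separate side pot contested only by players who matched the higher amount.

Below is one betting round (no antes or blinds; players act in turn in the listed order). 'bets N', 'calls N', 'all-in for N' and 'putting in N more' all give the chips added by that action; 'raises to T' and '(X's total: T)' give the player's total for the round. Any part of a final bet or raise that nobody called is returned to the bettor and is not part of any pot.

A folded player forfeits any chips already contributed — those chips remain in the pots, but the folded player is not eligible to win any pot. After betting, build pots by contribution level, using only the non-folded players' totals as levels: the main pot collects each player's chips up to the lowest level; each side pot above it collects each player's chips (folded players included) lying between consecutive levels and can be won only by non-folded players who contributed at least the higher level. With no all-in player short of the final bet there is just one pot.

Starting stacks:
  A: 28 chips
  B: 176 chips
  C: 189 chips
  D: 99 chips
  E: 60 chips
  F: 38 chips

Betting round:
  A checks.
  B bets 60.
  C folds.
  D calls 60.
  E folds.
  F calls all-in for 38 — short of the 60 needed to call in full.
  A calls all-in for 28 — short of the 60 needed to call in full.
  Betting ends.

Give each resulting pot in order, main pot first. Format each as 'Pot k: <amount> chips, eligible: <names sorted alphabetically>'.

Pot 1: 112 chips, eligible: A, B, D, F
Pot 2: 30 chips, eligible: B, D, F
Pot 3: 44 chips, eligible: B, D

Derivation:
Contributions: A=28, B=60, D=60, F=38
Folded: C, E
Pot levels (distinct totals of non-folded players): 28, 38, 60
Layer 1-28: 28 each from A, B, D, F = 28*4 = 112 chips; eligible A, B, D, F
Layer 29-38: 10 each from B, D, F = 10*3 = 30 chips; eligible B, D, F
Layer 39-60: 22 each from B, D = 22*2 = 44 chips; eligible B, D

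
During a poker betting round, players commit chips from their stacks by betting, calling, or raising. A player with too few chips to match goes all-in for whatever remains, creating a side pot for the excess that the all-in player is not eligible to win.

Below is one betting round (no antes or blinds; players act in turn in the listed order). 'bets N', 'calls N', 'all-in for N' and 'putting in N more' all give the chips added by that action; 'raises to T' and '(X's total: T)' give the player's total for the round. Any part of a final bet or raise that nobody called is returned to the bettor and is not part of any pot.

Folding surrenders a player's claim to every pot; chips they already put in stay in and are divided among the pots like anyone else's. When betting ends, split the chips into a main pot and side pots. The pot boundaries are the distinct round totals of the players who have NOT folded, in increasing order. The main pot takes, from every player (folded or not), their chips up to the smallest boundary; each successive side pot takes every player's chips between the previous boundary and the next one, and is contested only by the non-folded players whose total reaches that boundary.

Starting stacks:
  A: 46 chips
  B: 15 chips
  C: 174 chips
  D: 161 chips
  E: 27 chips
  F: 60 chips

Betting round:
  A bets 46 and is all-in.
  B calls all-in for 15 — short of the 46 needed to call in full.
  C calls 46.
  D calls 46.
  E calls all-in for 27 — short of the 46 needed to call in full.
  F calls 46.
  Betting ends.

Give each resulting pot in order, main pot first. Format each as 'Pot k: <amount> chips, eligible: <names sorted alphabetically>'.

Pot 1: 90 chips, eligible: A, B, C, D, E, F
Pot 2: 60 chips, eligible: A, C, D, E, F
Pot 3: 76 chips, eligible: A, C, D, F

Derivation:
Contributions: A=46, B=15, C=46, D=46, E=27, F=46
Pot levels (distinct totals of non-folded players): 15, 27, 46
Layer 1-15: 15 each from A, B, C, D, E, F = 15*6 = 90 chips; eligible A, B, C, D, E, F
Layer 16-27: 12 each from A, C, D, E, F = 12*5 = 60 chips; eligible A, C, D, E, F
Layer 28-46: 19 each from A, C, D, F = 19*4 = 76 chips; eligible A, C, D, F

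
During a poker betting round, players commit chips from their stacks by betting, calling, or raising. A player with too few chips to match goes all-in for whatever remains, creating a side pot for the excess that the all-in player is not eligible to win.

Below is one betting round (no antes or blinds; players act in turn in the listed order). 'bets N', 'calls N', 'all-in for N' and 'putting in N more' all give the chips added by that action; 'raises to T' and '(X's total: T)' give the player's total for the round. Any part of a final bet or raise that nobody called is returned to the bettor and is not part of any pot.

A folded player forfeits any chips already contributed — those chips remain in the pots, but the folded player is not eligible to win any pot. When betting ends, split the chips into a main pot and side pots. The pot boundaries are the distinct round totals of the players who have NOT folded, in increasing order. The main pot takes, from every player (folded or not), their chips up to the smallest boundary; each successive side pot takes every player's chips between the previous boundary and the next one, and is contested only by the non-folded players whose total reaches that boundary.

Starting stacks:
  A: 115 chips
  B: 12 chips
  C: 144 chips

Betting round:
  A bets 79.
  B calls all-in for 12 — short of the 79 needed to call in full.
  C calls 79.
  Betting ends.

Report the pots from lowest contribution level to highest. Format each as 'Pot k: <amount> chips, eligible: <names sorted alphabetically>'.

Pot 1: 36 chips, eligible: A, B, C
Pot 2: 134 chips, eligible: A, C

Derivation:
Contributions: A=79, B=12, C=79
Pot levels (distinct totals of non-folded players): 12, 79
Layer 1-12: 12 each from A, B, C = 12*3 = 36 chips; eligible A, B, C
Layer 13-79: 67 each from A, C = 67*2 = 134 chips; eligible A, C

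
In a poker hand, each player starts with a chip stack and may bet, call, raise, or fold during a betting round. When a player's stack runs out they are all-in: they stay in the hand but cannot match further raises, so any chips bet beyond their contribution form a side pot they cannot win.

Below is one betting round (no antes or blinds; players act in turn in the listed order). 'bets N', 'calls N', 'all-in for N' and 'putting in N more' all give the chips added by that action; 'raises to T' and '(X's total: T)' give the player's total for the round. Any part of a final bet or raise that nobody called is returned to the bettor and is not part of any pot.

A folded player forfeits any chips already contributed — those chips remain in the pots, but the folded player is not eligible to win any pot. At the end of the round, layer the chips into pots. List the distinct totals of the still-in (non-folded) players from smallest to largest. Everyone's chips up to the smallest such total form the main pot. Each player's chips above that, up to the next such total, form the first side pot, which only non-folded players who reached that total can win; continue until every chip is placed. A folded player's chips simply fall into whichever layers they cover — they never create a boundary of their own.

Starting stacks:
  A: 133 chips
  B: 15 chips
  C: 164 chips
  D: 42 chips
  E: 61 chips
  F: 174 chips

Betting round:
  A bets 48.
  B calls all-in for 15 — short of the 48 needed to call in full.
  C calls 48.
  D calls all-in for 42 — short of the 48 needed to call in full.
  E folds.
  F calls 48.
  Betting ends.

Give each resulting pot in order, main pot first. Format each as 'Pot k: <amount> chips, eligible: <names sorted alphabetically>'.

Contributions: A=48, B=15, C=48, D=42, F=48
Folded: E
Pot levels (distinct totals of non-folded players): 15, 42, 48
Layer 1-15: 15 each from A, B, C, D, F = 15*5 = 75 chips; eligible A, B, C, D, F
Layer 16-42: 27 each from A, C, D, F = 27*4 = 108 chips; eligible A, C, D, F
Layer 43-48: 6 each from A, C, F = 6*3 = 18 chips; eligible A, C, F

Pot 1: 75 chips, eligible: A, B, C, D, F
Pot 2: 108 chips, eligible: A, C, D, F
Pot 3: 18 chips, eligible: A, C, F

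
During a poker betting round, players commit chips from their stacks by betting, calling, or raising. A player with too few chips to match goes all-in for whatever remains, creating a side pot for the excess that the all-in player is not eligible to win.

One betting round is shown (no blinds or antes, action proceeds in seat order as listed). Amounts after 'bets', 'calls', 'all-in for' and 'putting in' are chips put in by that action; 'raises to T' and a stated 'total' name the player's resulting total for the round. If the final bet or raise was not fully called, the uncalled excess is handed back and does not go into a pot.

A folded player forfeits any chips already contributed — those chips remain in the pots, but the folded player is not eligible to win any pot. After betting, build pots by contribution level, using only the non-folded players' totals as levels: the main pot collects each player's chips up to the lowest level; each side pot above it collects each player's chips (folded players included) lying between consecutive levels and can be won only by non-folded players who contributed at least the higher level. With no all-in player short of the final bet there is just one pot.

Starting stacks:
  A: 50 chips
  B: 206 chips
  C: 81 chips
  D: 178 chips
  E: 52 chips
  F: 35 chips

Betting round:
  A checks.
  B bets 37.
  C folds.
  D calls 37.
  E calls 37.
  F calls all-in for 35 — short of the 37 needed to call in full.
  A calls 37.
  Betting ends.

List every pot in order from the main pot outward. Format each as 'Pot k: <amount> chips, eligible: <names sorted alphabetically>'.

Pot 1: 175 chips, eligible: A, B, D, E, F
Pot 2: 8 chips, eligible: A, B, D, E

Derivation:
Contributions: A=37, B=37, D=37, E=37, F=35
Folded: C
Pot levels (distinct totals of non-folded players): 35, 37
Layer 1-35: 35 each from A, B, D, E, F = 35*5 = 175 chips; eligible A, B, D, E, F
Layer 36-37: 2 each from A, B, D, E = 2*4 = 8 chips; eligible A, B, D, E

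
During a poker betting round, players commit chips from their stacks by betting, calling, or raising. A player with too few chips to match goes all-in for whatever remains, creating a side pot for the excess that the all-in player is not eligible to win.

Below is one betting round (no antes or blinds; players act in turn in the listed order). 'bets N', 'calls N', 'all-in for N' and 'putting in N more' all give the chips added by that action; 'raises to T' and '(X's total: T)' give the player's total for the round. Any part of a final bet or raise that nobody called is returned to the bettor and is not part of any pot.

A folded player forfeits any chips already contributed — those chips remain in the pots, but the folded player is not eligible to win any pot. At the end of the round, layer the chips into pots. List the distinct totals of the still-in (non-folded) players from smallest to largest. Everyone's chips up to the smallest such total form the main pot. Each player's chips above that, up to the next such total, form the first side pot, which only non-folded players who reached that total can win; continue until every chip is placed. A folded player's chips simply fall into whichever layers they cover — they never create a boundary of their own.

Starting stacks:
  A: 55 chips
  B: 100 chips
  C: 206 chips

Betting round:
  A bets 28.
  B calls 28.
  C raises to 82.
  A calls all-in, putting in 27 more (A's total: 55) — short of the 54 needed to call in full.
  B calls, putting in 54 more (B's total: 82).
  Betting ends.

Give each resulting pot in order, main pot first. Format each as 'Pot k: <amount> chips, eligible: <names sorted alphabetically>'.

Contributions: A=55, B=82, C=82
Pot levels (distinct totals of non-folded players): 55, 82
Layer 1-55: 55 each from A, B, C = 55*3 = 165 chips; eligible A, B, C
Layer 56-82: 27 each from B, C = 27*2 = 54 chips; eligible B, C

Pot 1: 165 chips, eligible: A, B, C
Pot 2: 54 chips, eligible: B, C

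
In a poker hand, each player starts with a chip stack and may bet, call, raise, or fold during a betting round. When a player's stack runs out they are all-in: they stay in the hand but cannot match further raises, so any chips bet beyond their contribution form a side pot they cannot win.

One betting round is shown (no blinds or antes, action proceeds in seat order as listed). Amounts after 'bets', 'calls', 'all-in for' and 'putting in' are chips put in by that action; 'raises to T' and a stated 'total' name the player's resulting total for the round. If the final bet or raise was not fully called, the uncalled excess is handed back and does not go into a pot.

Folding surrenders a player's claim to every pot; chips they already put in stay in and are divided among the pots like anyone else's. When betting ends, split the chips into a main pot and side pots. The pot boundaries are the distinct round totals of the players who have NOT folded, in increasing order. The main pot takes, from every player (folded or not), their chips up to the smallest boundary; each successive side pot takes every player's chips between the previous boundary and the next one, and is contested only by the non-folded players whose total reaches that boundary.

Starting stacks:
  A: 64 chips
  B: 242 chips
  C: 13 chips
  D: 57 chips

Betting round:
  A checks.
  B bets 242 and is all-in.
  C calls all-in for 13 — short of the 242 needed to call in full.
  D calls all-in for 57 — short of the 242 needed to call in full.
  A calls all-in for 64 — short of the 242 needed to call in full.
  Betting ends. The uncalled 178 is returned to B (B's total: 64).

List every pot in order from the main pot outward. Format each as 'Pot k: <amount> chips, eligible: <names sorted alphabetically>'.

Pot 1: 52 chips, eligible: A, B, C, D
Pot 2: 132 chips, eligible: A, B, D
Pot 3: 14 chips, eligible: A, B

Derivation:
Contributions (after 178 returned to B): A=64, B=64, C=13, D=57
Pot levels (distinct totals of non-folded players): 13, 57, 64
Layer 1-13: 13 each from A, B, C, D = 13*4 = 52 chips; eligible A, B, C, D
Layer 14-57: 44 each from A, B, D = 44*3 = 132 chips; eligible A, B, D
Layer 58-64: 7 each from A, B = 7*2 = 14 chips; eligible A, B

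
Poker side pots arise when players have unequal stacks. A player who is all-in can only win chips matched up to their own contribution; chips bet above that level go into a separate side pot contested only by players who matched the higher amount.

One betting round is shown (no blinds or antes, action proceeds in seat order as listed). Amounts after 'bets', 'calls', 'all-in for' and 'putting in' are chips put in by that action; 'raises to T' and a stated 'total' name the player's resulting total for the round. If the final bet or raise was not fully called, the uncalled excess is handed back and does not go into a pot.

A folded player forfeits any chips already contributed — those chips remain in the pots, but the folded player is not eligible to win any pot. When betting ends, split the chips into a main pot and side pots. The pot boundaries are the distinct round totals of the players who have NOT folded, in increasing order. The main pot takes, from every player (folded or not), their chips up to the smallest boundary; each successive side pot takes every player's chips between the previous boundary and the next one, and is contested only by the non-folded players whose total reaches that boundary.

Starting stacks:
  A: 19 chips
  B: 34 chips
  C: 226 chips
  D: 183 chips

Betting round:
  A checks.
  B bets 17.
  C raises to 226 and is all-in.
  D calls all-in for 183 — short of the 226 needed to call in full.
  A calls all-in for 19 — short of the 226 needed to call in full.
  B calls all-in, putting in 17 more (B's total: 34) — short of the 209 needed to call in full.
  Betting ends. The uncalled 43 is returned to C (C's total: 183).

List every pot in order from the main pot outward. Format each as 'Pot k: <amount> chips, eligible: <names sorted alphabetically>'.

Pot 1: 76 chips, eligible: A, B, C, D
Pot 2: 45 chips, eligible: B, C, D
Pot 3: 298 chips, eligible: C, D

Derivation:
Contributions (after 43 returned to C): A=19, B=34, C=183, D=183
Pot levels (distinct totals of non-folded players): 19, 34, 183
Layer 1-19: 19 each from A, B, C, D = 19*4 = 76 chips; eligible A, B, C, D
Layer 20-34: 15 each from B, C, D = 15*3 = 45 chips; eligible B, C, D
Layer 35-183: 149 each from C, D = 149*2 = 298 chips; eligible C, D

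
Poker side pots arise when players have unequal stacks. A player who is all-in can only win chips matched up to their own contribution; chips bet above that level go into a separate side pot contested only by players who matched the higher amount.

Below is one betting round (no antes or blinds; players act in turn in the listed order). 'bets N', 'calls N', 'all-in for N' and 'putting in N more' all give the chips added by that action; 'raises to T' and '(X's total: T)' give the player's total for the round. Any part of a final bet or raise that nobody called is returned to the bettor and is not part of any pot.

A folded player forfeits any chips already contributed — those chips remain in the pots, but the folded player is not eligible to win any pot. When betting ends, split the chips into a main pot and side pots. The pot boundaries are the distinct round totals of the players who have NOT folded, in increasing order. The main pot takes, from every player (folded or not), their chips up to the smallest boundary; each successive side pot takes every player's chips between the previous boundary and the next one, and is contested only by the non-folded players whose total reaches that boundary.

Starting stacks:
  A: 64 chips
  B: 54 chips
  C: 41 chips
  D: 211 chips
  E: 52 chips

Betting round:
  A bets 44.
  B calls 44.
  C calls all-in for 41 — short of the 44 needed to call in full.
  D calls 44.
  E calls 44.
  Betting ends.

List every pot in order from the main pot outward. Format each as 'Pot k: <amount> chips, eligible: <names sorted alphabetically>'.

Contributions: A=44, B=44, C=41, D=44, E=44
Pot levels (distinct totals of non-folded players): 41, 44
Layer 1-41: 41 each from A, B, C, D, E = 41*5 = 205 chips; eligible A, B, C, D, E
Layer 42-44: 3 each from A, B, D, E = 3*4 = 12 chips; eligible A, B, D, E

Pot 1: 205 chips, eligible: A, B, C, D, E
Pot 2: 12 chips, eligible: A, B, D, E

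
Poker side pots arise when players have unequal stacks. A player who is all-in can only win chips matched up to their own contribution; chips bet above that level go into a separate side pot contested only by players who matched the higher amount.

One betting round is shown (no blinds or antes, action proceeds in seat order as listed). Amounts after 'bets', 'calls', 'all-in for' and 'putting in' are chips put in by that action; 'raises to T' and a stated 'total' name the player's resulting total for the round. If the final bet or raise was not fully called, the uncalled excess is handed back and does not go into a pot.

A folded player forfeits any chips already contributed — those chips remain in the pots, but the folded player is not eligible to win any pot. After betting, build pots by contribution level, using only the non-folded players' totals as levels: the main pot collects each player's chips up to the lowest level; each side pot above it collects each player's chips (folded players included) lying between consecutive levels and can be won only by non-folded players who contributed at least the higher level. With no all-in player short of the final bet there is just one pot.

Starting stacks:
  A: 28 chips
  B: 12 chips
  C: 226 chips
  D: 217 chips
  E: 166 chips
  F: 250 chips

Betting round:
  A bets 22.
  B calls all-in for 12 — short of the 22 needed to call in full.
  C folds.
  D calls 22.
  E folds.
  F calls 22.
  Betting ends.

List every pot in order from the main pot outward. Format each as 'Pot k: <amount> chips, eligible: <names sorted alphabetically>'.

Pot 1: 48 chips, eligible: A, B, D, F
Pot 2: 30 chips, eligible: A, D, F

Derivation:
Contributions: A=22, B=12, D=22, F=22
Folded: C, E
Pot levels (distinct totals of non-folded players): 12, 22
Layer 1-12: 12 each from A, B, D, F = 12*4 = 48 chips; eligible A, B, D, F
Layer 13-22: 10 each from A, D, F = 10*3 = 30 chips; eligible A, D, F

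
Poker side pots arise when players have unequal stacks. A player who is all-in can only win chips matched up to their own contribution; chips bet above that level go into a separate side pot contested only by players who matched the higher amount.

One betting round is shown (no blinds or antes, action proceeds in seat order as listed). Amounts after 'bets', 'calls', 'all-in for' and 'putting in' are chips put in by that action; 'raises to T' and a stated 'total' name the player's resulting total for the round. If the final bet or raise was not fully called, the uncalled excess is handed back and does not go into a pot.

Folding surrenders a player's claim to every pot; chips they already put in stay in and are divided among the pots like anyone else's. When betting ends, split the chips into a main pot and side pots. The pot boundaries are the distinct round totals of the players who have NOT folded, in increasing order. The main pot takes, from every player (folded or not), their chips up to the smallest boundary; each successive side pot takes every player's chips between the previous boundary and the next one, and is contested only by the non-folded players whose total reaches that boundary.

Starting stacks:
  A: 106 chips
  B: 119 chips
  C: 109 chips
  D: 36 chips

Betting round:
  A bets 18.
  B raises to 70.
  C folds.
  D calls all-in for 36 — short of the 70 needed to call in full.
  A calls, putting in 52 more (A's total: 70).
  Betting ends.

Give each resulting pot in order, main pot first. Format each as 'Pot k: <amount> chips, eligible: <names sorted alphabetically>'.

Pot 1: 108 chips, eligible: A, B, D
Pot 2: 68 chips, eligible: A, B

Derivation:
Contributions: A=70, B=70, D=36
Folded: C
Pot levels (distinct totals of non-folded players): 36, 70
Layer 1-36: 36 each from A, B, D = 36*3 = 108 chips; eligible A, B, D
Layer 37-70: 34 each from A, B = 34*2 = 68 chips; eligible A, B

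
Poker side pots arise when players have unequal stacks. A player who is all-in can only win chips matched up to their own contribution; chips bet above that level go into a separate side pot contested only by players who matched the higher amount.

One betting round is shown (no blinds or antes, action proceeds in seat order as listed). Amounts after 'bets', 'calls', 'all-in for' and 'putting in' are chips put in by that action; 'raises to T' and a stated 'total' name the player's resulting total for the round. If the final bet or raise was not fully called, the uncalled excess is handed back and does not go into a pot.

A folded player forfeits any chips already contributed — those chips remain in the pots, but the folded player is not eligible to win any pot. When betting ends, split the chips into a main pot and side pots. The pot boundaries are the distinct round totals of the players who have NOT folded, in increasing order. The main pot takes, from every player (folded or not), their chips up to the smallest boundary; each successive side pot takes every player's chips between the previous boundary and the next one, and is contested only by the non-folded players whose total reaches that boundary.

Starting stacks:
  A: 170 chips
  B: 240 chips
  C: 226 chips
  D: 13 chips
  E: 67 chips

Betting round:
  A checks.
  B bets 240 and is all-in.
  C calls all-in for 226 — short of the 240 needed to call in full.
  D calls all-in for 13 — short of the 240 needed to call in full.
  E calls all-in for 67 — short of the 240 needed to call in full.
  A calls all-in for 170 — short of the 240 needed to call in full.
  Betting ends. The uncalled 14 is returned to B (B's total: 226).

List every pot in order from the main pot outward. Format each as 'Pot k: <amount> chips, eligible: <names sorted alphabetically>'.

Pot 1: 65 chips, eligible: A, B, C, D, E
Pot 2: 216 chips, eligible: A, B, C, E
Pot 3: 309 chips, eligible: A, B, C
Pot 4: 112 chips, eligible: B, C

Derivation:
Contributions (after 14 returned to B): A=170, B=226, C=226, D=13, E=67
Pot levels (distinct totals of non-folded players): 13, 67, 170, 226
Layer 1-13: 13 each from A, B, C, D, E = 13*5 = 65 chips; eligible A, B, C, D, E
Layer 14-67: 54 each from A, B, C, E = 54*4 = 216 chips; eligible A, B, C, E
Layer 68-170: 103 each from A, B, C = 103*3 = 309 chips; eligible A, B, C
Layer 171-226: 56 each from B, C = 56*2 = 112 chips; eligible B, C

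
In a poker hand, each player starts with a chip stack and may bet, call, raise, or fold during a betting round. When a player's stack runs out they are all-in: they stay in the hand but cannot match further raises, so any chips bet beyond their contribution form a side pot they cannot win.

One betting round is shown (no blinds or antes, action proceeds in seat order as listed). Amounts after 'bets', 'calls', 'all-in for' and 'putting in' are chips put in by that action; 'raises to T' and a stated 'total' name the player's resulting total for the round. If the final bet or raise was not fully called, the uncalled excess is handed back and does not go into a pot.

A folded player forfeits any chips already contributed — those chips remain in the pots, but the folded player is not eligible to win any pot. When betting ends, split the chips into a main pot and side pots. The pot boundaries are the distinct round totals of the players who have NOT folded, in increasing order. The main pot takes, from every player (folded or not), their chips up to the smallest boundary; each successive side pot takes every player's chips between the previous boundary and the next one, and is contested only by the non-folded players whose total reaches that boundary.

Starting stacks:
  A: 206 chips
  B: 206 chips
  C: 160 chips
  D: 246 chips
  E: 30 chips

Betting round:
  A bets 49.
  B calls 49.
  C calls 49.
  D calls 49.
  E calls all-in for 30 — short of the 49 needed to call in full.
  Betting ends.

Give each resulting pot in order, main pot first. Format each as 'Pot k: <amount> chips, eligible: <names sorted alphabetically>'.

Contributions: A=49, B=49, C=49, D=49, E=30
Pot levels (distinct totals of non-folded players): 30, 49
Layer 1-30: 30 each from A, B, C, D, E = 30*5 = 150 chips; eligible A, B, C, D, E
Layer 31-49: 19 each from A, B, C, D = 19*4 = 76 chips; eligible A, B, C, D

Pot 1: 150 chips, eligible: A, B, C, D, E
Pot 2: 76 chips, eligible: A, B, C, D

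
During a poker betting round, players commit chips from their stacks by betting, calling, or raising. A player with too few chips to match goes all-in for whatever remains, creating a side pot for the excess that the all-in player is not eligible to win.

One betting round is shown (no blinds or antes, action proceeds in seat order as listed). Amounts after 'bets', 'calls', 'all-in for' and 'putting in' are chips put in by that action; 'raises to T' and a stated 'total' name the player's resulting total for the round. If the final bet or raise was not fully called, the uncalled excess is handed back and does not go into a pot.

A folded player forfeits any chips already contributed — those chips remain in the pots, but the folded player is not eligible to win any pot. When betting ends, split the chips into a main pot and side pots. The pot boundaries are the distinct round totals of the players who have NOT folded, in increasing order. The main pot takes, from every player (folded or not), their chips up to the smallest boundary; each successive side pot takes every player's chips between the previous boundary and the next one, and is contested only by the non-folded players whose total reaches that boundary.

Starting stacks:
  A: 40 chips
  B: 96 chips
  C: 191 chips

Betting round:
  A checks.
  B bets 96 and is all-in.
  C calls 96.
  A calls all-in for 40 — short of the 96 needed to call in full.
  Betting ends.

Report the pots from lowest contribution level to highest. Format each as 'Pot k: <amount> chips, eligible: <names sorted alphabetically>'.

Contributions: A=40, B=96, C=96
Pot levels (distinct totals of non-folded players): 40, 96
Layer 1-40: 40 each from A, B, C = 40*3 = 120 chips; eligible A, B, C
Layer 41-96: 56 each from B, C = 56*2 = 112 chips; eligible B, C

Pot 1: 120 chips, eligible: A, B, C
Pot 2: 112 chips, eligible: B, C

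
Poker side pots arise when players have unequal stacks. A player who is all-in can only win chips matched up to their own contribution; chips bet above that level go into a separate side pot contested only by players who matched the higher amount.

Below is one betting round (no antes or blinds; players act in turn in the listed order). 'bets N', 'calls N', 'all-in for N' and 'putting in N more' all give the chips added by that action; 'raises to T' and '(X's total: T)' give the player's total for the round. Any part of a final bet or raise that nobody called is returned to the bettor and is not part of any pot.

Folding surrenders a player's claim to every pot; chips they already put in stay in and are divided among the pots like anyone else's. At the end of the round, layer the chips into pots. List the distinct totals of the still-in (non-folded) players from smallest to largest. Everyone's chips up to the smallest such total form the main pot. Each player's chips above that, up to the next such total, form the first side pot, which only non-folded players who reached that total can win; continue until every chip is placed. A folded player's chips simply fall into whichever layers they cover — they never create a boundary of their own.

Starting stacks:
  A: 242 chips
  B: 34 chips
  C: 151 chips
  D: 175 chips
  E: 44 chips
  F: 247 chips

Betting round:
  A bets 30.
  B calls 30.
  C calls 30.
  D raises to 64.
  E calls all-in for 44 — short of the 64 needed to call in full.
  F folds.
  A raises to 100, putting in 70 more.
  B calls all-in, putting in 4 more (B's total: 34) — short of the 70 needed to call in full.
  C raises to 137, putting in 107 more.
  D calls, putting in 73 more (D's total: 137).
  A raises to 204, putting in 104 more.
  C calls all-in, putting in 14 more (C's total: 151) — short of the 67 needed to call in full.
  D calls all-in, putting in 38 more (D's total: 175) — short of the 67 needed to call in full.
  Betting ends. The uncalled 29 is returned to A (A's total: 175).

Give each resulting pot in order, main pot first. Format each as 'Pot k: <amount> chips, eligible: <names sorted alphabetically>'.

Contributions (after 29 returned to A): A=175, B=34, C=151, D=175, E=44
Folded: F
Pot levels (distinct totals of non-folded players): 34, 44, 151, 175
Layer 1-34: 34 each from A, B, C, D, E = 34*5 = 170 chips; eligible A, B, C, D, E
Layer 35-44: 10 each from A, C, D, E = 10*4 = 40 chips; eligible A, C, D, E
Layer 45-151: 107 each from A, C, D = 107*3 = 321 chips; eligible A, C, D
Layer 152-175: 24 each from A, D = 24*2 = 48 chips; eligible A, D

Pot 1: 170 chips, eligible: A, B, C, D, E
Pot 2: 40 chips, eligible: A, C, D, E
Pot 3: 321 chips, eligible: A, C, D
Pot 4: 48 chips, eligible: A, D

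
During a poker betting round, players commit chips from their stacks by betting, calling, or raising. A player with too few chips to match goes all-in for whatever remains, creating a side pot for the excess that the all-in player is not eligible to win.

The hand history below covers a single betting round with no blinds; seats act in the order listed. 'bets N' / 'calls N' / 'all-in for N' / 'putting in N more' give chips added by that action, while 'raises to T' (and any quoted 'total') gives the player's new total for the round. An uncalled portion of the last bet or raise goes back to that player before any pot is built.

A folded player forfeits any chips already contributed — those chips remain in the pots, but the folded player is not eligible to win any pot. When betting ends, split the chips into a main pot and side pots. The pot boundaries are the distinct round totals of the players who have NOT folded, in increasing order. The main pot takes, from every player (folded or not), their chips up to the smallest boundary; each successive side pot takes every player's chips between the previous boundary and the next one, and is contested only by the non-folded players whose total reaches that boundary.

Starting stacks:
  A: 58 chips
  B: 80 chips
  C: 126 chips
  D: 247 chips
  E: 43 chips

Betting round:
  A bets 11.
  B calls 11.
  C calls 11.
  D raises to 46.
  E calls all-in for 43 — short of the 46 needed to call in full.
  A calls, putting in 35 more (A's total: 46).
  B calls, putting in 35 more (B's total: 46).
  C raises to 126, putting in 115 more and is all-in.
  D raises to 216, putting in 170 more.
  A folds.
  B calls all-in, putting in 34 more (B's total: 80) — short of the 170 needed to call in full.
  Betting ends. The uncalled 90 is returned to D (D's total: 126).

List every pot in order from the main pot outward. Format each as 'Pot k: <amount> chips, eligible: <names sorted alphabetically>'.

Contributions (after 90 returned to D): A=46, B=80, C=126, D=126, E=43
Folded: A
Pot levels (distinct totals of non-folded players): 43, 80, 126
Layer 1-43: 43 each from A, B, C, D, E = 43*5 = 215 chips; eligible B, C, D, E
Layer 44-80: A 3 + B 37 + C 37 + D 37 = 114 chips; eligible B, C, D
Layer 81-126: 46 each from C, D = 46*2 = 92 chips; eligible C, D

Pot 1: 215 chips, eligible: B, C, D, E
Pot 2: 114 chips, eligible: B, C, D
Pot 3: 92 chips, eligible: C, D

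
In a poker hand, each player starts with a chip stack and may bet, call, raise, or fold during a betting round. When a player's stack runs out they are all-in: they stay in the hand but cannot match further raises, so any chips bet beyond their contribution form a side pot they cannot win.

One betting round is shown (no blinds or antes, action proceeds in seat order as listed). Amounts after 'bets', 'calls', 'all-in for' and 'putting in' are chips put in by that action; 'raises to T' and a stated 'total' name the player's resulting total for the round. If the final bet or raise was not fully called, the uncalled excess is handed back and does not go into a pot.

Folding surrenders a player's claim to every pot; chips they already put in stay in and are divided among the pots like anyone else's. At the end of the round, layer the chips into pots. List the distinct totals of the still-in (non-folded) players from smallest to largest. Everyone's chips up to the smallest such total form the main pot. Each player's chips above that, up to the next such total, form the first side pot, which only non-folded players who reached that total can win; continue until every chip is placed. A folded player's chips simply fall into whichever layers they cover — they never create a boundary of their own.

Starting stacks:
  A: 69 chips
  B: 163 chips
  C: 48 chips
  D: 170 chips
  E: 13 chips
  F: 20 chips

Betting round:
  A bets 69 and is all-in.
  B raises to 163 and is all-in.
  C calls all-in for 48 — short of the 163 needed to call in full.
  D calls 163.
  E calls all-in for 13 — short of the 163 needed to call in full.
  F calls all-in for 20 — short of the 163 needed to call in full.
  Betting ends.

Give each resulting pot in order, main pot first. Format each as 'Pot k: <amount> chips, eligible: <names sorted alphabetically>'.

Pot 1: 78 chips, eligible: A, B, C, D, E, F
Pot 2: 35 chips, eligible: A, B, C, D, F
Pot 3: 112 chips, eligible: A, B, C, D
Pot 4: 63 chips, eligible: A, B, D
Pot 5: 188 chips, eligible: B, D

Derivation:
Contributions: A=69, B=163, C=48, D=163, E=13, F=20
Pot levels (distinct totals of non-folded players): 13, 20, 48, 69, 163
Layer 1-13: 13 each from A, B, C, D, E, F = 13*6 = 78 chips; eligible A, B, C, D, E, F
Layer 14-20: 7 each from A, B, C, D, F = 7*5 = 35 chips; eligible A, B, C, D, F
Layer 21-48: 28 each from A, B, C, D = 28*4 = 112 chips; eligible A, B, C, D
Layer 49-69: 21 each from A, B, D = 21*3 = 63 chips; eligible A, B, D
Layer 70-163: 94 each from B, D = 94*2 = 188 chips; eligible B, D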